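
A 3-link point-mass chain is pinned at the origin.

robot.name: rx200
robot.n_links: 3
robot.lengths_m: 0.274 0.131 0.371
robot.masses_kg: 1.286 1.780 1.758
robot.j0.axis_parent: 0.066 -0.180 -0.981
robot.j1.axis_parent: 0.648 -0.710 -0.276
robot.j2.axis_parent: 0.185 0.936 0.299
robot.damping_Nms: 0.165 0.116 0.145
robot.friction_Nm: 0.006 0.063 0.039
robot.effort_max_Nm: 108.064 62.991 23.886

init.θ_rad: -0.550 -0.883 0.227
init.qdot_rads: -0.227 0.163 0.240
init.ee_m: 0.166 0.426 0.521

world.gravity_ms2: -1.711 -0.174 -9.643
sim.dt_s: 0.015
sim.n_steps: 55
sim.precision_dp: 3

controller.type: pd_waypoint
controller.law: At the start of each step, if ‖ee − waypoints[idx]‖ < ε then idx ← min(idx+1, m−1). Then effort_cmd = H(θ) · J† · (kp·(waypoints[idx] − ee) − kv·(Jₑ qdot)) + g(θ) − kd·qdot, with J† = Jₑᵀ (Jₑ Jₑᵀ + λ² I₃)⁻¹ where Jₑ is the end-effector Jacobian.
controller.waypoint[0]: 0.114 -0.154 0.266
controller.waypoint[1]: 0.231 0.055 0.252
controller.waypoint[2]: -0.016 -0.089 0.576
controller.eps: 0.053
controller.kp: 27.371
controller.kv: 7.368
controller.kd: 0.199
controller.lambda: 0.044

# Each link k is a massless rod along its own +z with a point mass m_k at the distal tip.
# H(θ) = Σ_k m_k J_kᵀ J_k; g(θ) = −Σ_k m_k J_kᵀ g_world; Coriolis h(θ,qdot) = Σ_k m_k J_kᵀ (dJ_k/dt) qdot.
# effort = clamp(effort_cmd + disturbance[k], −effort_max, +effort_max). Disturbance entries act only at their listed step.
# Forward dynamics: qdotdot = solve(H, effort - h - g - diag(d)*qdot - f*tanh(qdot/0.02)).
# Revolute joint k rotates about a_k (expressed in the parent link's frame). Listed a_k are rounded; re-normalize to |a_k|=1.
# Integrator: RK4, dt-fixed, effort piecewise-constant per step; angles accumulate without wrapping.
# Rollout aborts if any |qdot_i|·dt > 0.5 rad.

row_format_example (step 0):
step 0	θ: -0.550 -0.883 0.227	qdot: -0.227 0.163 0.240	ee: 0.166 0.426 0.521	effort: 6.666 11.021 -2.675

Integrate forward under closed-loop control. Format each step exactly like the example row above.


step 1	θ: -0.547 -0.885 0.225	qdot: 0.530 -0.337 -0.397	ee: 0.166 0.426 0.521	effort: 6.066 10.798 -2.667
step 2	θ: -0.537 -0.890 0.219	qdot: 0.777 -0.386 -0.449	ee: 0.168 0.425 0.521	effort: 5.636 10.533 -2.755
step 3	θ: -0.524 -0.896 0.212	qdot: 0.937 -0.378 -0.425	ee: 0.170 0.424 0.521	effort: 5.276 10.288 -2.838
step 4	θ: -0.509 -0.902 0.206	qdot: 1.068 -0.363 -0.390	ee: 0.173 0.422 0.521	effort: 4.968 10.069 -2.908
step 5	θ: -0.493 -0.907 0.201	qdot: 1.182 -0.349 -0.356	ee: 0.177 0.419 0.522	effort: 4.701 9.873 -2.964
step 6	θ: -0.474 -0.912 0.195	qdot: 1.282 -0.338 -0.324	ee: 0.181 0.417 0.522	effort: 4.470 9.700 -3.009
step 7	θ: -0.454 -0.917 0.191	qdot: 1.371 -0.330 -0.293	ee: 0.186 0.413 0.522	effort: 4.268 9.545 -3.044
step 8	θ: -0.433 -0.922 0.187	qdot: 1.450 -0.324 -0.264	ee: 0.192 0.410 0.523	effort: 4.093 9.406 -3.072
step 9	θ: -0.411 -0.927 0.183	qdot: 1.520 -0.321 -0.236	ee: 0.197 0.406 0.523	effort: 3.940 9.283 -3.094
step 10	θ: -0.388 -0.932 0.180	qdot: 1.582 -0.320 -0.208	ee: 0.204 0.402 0.523	effort: 3.804 9.172 -3.110
step 11	θ: -0.363 -0.936 0.177	qdot: 1.636 -0.320 -0.180	ee: 0.210 0.397 0.524	effort: 3.685 9.072 -3.124
step 12	θ: -0.339 -0.941 0.174	qdot: 1.685 -0.322 -0.153	ee: 0.217 0.393 0.524	effort: 3.579 8.982 -3.134
step 13	θ: -0.313 -0.946 0.172	qdot: 1.727 -0.325 -0.125	ee: 0.224 0.388 0.524	effort: 3.483 8.901 -3.142
step 14	θ: -0.287 -0.951 0.171	qdot: 1.764 -0.328 -0.098	ee: 0.231 0.382 0.524	effort: 3.397 8.827 -3.150
step 15	θ: -0.260 -0.956 0.169	qdot: 1.795 -0.333 -0.070	ee: 0.238 0.376 0.524	effort: 3.318 8.760 -3.156
step 16	θ: -0.233 -0.961 0.168	qdot: 1.823 -0.338 -0.042	ee: 0.245 0.370 0.524	effort: 3.245 8.700 -3.163
step 17	θ: -0.205 -0.966 0.168	qdot: 1.850 -0.348 -0.019	ee: 0.253 0.364 0.524	effort: 3.176 8.645 -3.169
step 18	θ: -0.178 -0.971 0.168	qdot: 1.884 -0.368 -0.011	ee: 0.260 0.357 0.524	effort: 3.110 8.597 -3.171
step 19	θ: -0.149 -0.977 0.168	qdot: 1.914 -0.389 -0.003	ee: 0.267 0.351 0.524	effort: 3.047 8.552 -3.173
step 20	θ: -0.120 -0.983 0.168	qdot: 1.939 -0.407 0.008	ee: 0.275 0.343 0.523	effort: 2.988 8.511 -3.177
step 21	θ: -0.091 -0.989 0.168	qdot: 1.962 -0.428 0.017	ee: 0.282 0.336 0.523	effort: 2.931 8.474 -3.181
step 22	θ: -0.061 -0.996 0.169	qdot: 1.979 -0.446 0.029	ee: 0.290 0.328 0.522	effort: 2.875 8.441 -3.188
step 23	θ: -0.032 -1.002 0.169	qdot: 1.990 -0.460 0.046	ee: 0.297 0.320 0.521	effort: 2.821 8.410 -3.199
step 24	θ: -0.002 -1.009 0.170	qdot: 1.995 -0.472 0.067	ee: 0.304 0.312 0.520	effort: 2.767 8.384 -3.213
step 25	θ: 0.028 -1.016 0.171	qdot: 1.996 -0.482 0.090	ee: 0.312 0.304 0.519	effort: 2.714 8.361 -3.231
step 26	θ: 0.058 -1.024 0.173	qdot: 1.994 -0.490 0.115	ee: 0.319 0.295 0.518	effort: 2.659 8.342 -3.253
step 27	θ: 0.088 -1.031 0.175	qdot: 1.989 -0.498 0.140	ee: 0.326 0.286 0.517	effort: 2.604 8.327 -3.279
step 28	θ: 0.118 -1.039 0.177	qdot: 1.982 -0.505 0.166	ee: 0.332 0.277 0.516	effort: 2.547 8.316 -3.308
step 29	θ: 0.147 -1.046 0.180	qdot: 1.972 -0.511 0.193	ee: 0.339 0.268 0.514	effort: 2.489 8.308 -3.341
step 30	θ: 0.177 -1.054 0.183	qdot: 1.960 -0.516 0.220	ee: 0.346 0.258 0.512	effort: 2.429 8.305 -3.377
step 31	θ: 0.206 -1.062 0.186	qdot: 1.946 -0.519 0.247	ee: 0.352 0.248 0.511	effort: 2.369 8.304 -3.417
step 32	θ: 0.235 -1.070 0.190	qdot: 1.930 -0.522 0.275	ee: 0.358 0.238 0.509	effort: 2.306 8.308 -3.461
step 33	θ: 0.264 -1.077 0.195	qdot: 1.911 -0.523 0.304	ee: 0.364 0.228 0.506	effort: 2.242 8.314 -3.508
step 34	θ: 0.292 -1.085 0.199	qdot: 1.890 -0.523 0.333	ee: 0.370 0.218 0.504	effort: 2.176 8.324 -3.558
step 35	θ: 0.321 -1.093 0.205	qdot: 1.868 -0.521 0.363	ee: 0.375 0.208 0.502	effort: 2.109 8.337 -3.612
step 36	θ: 0.348 -1.101 0.210	qdot: 1.843 -0.517 0.394	ee: 0.381 0.197 0.499	effort: 2.040 8.353 -3.669
step 37	θ: 0.376 -1.109 0.216	qdot: 1.817 -0.512 0.425	ee: 0.386 0.186 0.497	effort: 1.970 8.371 -3.728
step 38	θ: 0.403 -1.116 0.223	qdot: 1.789 -0.504 0.457	ee: 0.390 0.176 0.494	effort: 1.898 8.392 -3.791
step 39	θ: 0.430 -1.124 0.230	qdot: 1.759 -0.495 0.489	ee: 0.395 0.165 0.491	effort: 1.824 8.416 -3.855
step 40	θ: 0.456 -1.131 0.238	qdot: 1.727 -0.484 0.522	ee: 0.399 0.154 0.488	effort: 1.750 8.441 -3.922
step 41	θ: 0.481 -1.138 0.246	qdot: 1.694 -0.471 0.556	ee: 0.403 0.143 0.485	effort: 1.674 8.468 -3.992
step 42	θ: 0.506 -1.145 0.254	qdot: 1.659 -0.455 0.591	ee: 0.407 0.132 0.482	effort: 1.597 8.497 -4.063
step 43	θ: 0.531 -1.152 0.263	qdot: 1.622 -0.438 0.627	ee: 0.410 0.120 0.478	effort: 1.519 8.527 -4.135
step 44	θ: 0.555 -1.158 0.273	qdot: 1.584 -0.418 0.663	ee: 0.413 0.109 0.475	effort: 1.440 8.559 -4.209
step 45	θ: 0.579 -1.164 0.283	qdot: 1.545 -0.396 0.700	ee: 0.416 0.098 0.471	effort: 1.360 8.590 -4.284
step 46	θ: 0.601 -1.170 0.294	qdot: 1.504 -0.371 0.738	ee: 0.419 0.087 0.468	effort: 1.280 8.622 -4.359
step 47	θ: 0.624 -1.175 0.305	qdot: 1.462 -0.345 0.777	ee: 0.421 0.076 0.464	effort: 1.200 8.655 -4.436
step 48	θ: 0.645 -1.180 0.317	qdot: 1.419 -0.316 0.816	ee: 0.423 0.065 0.460	effort: 1.119 8.687 -4.512
step 49	θ: 0.666 -1.185 0.330	qdot: 1.375 -0.285 0.856	ee: 0.424 0.053 0.456	effort: 1.038 8.718 -4.588
step 50	θ: 0.687 -1.189 0.343	qdot: 1.329 -0.252 0.897	ee: 0.425 0.042 0.453	effort: 0.958 8.748 -4.664
step 51	θ: 0.706 -1.192 0.357	qdot: 1.283 -0.216 0.939	ee: 0.426 0.031 0.449	effort: 0.877 8.778 -4.740
step 52	θ: 0.725 -1.195 0.371	qdot: 1.236 -0.179 0.981	ee: 0.427 0.021 0.445	effort: 0.798 8.805 -4.814
step 53	θ: 0.743 -1.198 0.386	qdot: 1.188 -0.140 1.023	ee: 0.427 0.010 0.441	effort: 0.719 8.831 -4.888
step 54	θ: 0.761 -1.200 0.402	qdot: 1.140 -0.098 1.066	ee: 0.427 -0.001 0.437	effort: 0.641 8.854 -4.960
step 55	θ: 0.777 -1.201 0.418	qdot: 1.091 -0.056 1.109	ee: 0.427 -0.011 0.433


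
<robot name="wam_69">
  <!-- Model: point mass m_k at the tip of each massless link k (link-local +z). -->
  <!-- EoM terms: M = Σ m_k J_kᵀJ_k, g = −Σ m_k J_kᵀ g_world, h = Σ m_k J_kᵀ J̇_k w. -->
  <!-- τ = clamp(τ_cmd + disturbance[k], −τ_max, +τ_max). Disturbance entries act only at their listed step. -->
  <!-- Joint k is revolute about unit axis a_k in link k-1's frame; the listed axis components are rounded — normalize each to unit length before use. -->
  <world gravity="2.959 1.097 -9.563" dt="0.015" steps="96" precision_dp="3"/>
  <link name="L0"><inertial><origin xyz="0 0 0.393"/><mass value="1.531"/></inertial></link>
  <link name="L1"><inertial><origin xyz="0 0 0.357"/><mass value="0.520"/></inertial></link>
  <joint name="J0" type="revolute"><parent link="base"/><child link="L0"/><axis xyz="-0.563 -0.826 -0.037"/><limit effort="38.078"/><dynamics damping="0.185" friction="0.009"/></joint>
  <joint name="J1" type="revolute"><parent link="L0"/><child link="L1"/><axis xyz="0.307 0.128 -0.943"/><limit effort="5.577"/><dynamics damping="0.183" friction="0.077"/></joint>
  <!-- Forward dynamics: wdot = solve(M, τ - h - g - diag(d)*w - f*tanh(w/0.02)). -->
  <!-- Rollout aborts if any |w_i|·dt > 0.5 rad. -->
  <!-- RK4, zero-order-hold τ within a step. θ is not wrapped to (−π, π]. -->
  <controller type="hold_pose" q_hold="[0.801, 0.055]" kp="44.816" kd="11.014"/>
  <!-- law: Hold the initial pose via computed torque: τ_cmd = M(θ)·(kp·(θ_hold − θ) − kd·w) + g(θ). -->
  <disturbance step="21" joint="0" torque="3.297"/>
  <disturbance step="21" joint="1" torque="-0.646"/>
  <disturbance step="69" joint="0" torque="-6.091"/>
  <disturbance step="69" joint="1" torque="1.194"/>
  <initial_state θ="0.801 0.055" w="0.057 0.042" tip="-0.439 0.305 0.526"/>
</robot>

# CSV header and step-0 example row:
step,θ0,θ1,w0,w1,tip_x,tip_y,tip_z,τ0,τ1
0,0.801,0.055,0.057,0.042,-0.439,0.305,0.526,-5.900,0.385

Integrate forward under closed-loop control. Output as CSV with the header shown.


step,θ0,θ1,w0,w1,tip_x,tip_y,tip_z,τ0,τ1
1,0.802,0.055,0.048,0.042,-0.439,0.305,0.526,-5.869,0.383
2,0.802,0.055,0.039,0.043,-0.440,0.305,0.525,-5.840,0.381
3,0.803,0.054,0.032,0.043,-0.440,0.305,0.525,-5.813,0.379
4,0.803,0.054,0.026,0.044,-0.440,0.306,0.525,-5.788,0.377
5,0.803,0.054,0.020,0.045,-0.440,0.306,0.525,-5.766,0.375
6,0.804,0.054,0.016,0.046,-0.440,0.306,0.525,-5.745,0.374
7,0.804,0.053,0.012,0.046,-0.440,0.306,0.524,-5.726,0.373
8,0.804,0.053,0.008,0.047,-0.440,0.306,0.524,-5.709,0.371
9,0.804,0.053,0.005,0.048,-0.440,0.306,0.524,-5.694,0.370
10,0.804,0.053,0.003,0.048,-0.440,0.306,0.524,-5.680,0.369
11,0.804,0.053,0.001,0.049,-0.440,0.306,0.524,-5.668,0.369
12,0.804,0.053,-0.001,0.049,-0.440,0.306,0.524,-5.656,0.368
13,0.804,0.052,-0.002,0.050,-0.440,0.306,0.524,-5.647,0.367
14,0.804,0.052,-0.003,0.050,-0.440,0.306,0.524,-5.638,0.367
15,0.804,0.052,-0.004,0.050,-0.440,0.306,0.525,-5.630,0.366
16,0.803,0.052,-0.004,0.050,-0.440,0.306,0.525,-5.623,0.366
17,0.803,0.052,-0.005,0.051,-0.440,0.306,0.525,-5.617,0.365
18,0.803,0.052,-0.005,0.051,-0.440,0.306,0.525,-5.611,0.365
19,0.803,0.052,-0.005,0.051,-0.440,0.306,0.525,-5.606,0.365
20,0.803,0.051,-0.005,0.051,-0.440,0.306,0.525,-5.602,0.365
21,0.803,0.051,-0.005,0.051,-0.440,0.306,0.525,-2.301,-0.282
22,0.803,0.044,0.025,-0.836,-0.440,0.306,0.524,-6.160,0.453
23,0.803,0.037,0.057,-0.171,-0.440,0.307,0.524,-6.101,0.417
24,0.804,0.036,0.049,-0.083,-0.441,0.308,0.523,-6.047,0.409
25,0.805,0.036,0.038,-0.057,-0.441,0.308,0.523,-5.996,0.404
26,0.806,0.036,0.028,-0.045,-0.441,0.308,0.522,-5.950,0.400
27,0.806,0.036,0.019,-0.040,-0.441,0.308,0.522,-5.908,0.397
28,0.806,0.037,0.011,-0.038,-0.442,0.308,0.522,-5.869,0.394
29,0.806,0.037,0.004,-0.037,-0.442,0.308,0.522,-5.834,0.391
30,0.807,0.037,-0.002,-0.036,-0.442,0.308,0.522,-5.802,0.389
31,0.807,0.038,-0.006,-0.036,-0.442,0.308,0.522,-5.774,0.386
32,0.806,0.038,-0.010,-0.035,-0.442,0.308,0.522,-5.749,0.384
33,0.806,0.039,-0.013,-0.035,-0.442,0.308,0.522,-5.726,0.383
34,0.806,0.039,-0.016,-0.035,-0.442,0.308,0.522,-5.706,0.381
35,0.806,0.039,-0.018,-0.035,-0.441,0.308,0.522,-5.688,0.380
36,0.806,0.040,-0.019,-0.035,-0.441,0.308,0.522,-5.672,0.378
37,0.806,0.040,-0.020,-0.035,-0.441,0.308,0.523,-5.658,0.377
38,0.805,0.040,-0.021,-0.035,-0.441,0.308,0.523,-5.645,0.376
39,0.805,0.041,-0.021,-0.035,-0.441,0.307,0.523,-5.634,0.375
40,0.805,0.041,-0.022,-0.035,-0.441,0.307,0.523,-5.624,0.374
41,0.805,0.042,-0.022,-0.036,-0.441,0.307,0.523,-5.616,0.374
42,0.804,0.042,-0.021,-0.036,-0.441,0.307,0.523,-5.608,0.373
43,0.804,0.042,-0.021,-0.036,-0.441,0.307,0.524,-5.602,0.373
44,0.804,0.043,-0.020,-0.036,-0.440,0.307,0.524,-5.597,0.372
45,0.804,0.043,-0.020,-0.037,-0.440,0.307,0.524,-5.592,0.372
46,0.803,0.043,-0.019,-0.037,-0.440,0.307,0.524,-5.588,0.371
47,0.803,0.044,-0.018,-0.037,-0.440,0.307,0.524,-5.585,0.371
48,0.803,0.044,-0.018,-0.038,-0.440,0.306,0.524,-5.582,0.371
49,0.803,0.044,-0.017,-0.038,-0.440,0.306,0.524,-5.579,0.370
50,0.803,0.045,-0.016,-0.038,-0.440,0.306,0.525,-5.578,0.370
51,0.802,0.045,-0.015,-0.039,-0.440,0.306,0.525,-5.576,0.370
52,0.802,0.045,-0.015,-0.039,-0.440,0.306,0.525,-5.575,0.370
53,0.802,0.046,-0.014,-0.039,-0.440,0.306,0.525,-5.574,0.370
54,0.802,0.046,-0.013,-0.040,-0.440,0.306,0.525,-5.573,0.370
55,0.802,0.046,-0.012,-0.040,-0.440,0.306,0.525,-5.573,0.370
56,0.802,0.046,-0.012,-0.040,-0.439,0.306,0.525,-5.573,0.369
57,0.802,0.047,-0.011,-0.040,-0.439,0.306,0.525,-5.572,0.369
58,0.801,0.047,-0.011,-0.041,-0.439,0.306,0.525,-5.572,0.369
59,0.801,0.047,-0.010,-0.041,-0.439,0.306,0.525,-5.572,0.369
60,0.801,0.048,-0.009,-0.041,-0.439,0.306,0.525,-5.573,0.369
61,0.801,0.048,-0.009,-0.042,-0.439,0.306,0.525,-5.573,0.369
62,0.801,0.048,-0.008,-0.042,-0.439,0.306,0.526,-5.573,0.369
63,0.801,0.048,-0.008,-0.042,-0.439,0.305,0.526,-5.574,0.369
64,0.801,0.049,-0.008,-0.042,-0.439,0.305,0.526,-5.574,0.369
65,0.801,0.049,-0.007,-0.043,-0.439,0.305,0.526,-5.574,0.369
66,0.801,0.049,-0.007,-0.043,-0.439,0.305,0.526,-5.575,0.369
67,0.801,0.049,-0.006,-0.043,-0.439,0.305,0.526,-5.575,0.369
68,0.801,0.050,-0.006,-0.043,-0.439,0.305,0.526,-5.576,0.369
69,0.801,0.050,-0.006,-0.044,-0.439,0.305,0.526,-11.667,1.563
70,0.801,0.064,-0.057,1.685,-0.439,0.304,0.527,-4.532,0.199
71,0.799,0.080,-0.107,0.551,-0.438,0.302,0.529,-4.634,0.259
72,0.798,0.084,-0.114,0.057,-0.437,0.301,0.530,-4.729,0.290
73,0.796,0.084,-0.092,0.039,-0.437,0.300,0.531,-4.817,0.298
74,0.795,0.084,-0.071,0.032,-0.436,0.300,0.531,-4.898,0.304
75,0.794,0.083,-0.053,0.029,-0.436,0.300,0.532,-4.974,0.310
76,0.793,0.083,-0.038,0.028,-0.435,0.300,0.532,-5.043,0.315
77,0.792,0.082,-0.024,0.028,-0.435,0.299,0.532,-5.106,0.320
78,0.792,0.082,-0.013,0.027,-0.435,0.299,0.533,-5.164,0.324
79,0.792,0.082,-0.003,0.027,-0.435,0.299,0.533,-5.216,0.328
80,0.792,0.081,0.005,0.026,-0.435,0.299,0.533,-5.263,0.331
81,0.792,0.081,0.012,0.026,-0.435,0.299,0.533,-5.305,0.334
82,0.792,0.080,0.017,0.025,-0.435,0.300,0.532,-5.343,0.337
83,0.792,0.080,0.022,0.025,-0.435,0.300,0.532,-5.376,0.340
84,0.793,0.079,0.025,0.025,-0.435,0.300,0.532,-5.406,0.342
85,0.793,0.079,0.028,0.025,-0.435,0.300,0.532,-5.433,0.344
86,0.793,0.079,0.030,0.025,-0.435,0.300,0.532,-5.457,0.346
87,0.794,0.078,0.031,0.025,-0.436,0.300,0.531,-5.478,0.347
88,0.794,0.078,0.032,0.026,-0.436,0.300,0.531,-5.497,0.349
89,0.795,0.077,0.032,0.026,-0.436,0.301,0.531,-5.513,0.350
90,0.795,0.077,0.032,0.026,-0.436,0.301,0.531,-5.528,0.351
91,0.795,0.076,0.032,0.026,-0.436,0.301,0.530,-5.540,0.352
92,0.796,0.076,0.031,0.027,-0.437,0.301,0.530,-5.551,0.353
93,0.796,0.076,0.031,0.027,-0.437,0.301,0.530,-5.560,0.354
94,0.797,0.075,0.030,0.027,-0.437,0.301,0.530,-5.568,0.354
95,0.797,0.075,0.029,0.028,-0.437,0.302,0.529,-5.575,0.355
96,0.797,0.074,0.028,0.028,-0.437,0.302,0.529,,


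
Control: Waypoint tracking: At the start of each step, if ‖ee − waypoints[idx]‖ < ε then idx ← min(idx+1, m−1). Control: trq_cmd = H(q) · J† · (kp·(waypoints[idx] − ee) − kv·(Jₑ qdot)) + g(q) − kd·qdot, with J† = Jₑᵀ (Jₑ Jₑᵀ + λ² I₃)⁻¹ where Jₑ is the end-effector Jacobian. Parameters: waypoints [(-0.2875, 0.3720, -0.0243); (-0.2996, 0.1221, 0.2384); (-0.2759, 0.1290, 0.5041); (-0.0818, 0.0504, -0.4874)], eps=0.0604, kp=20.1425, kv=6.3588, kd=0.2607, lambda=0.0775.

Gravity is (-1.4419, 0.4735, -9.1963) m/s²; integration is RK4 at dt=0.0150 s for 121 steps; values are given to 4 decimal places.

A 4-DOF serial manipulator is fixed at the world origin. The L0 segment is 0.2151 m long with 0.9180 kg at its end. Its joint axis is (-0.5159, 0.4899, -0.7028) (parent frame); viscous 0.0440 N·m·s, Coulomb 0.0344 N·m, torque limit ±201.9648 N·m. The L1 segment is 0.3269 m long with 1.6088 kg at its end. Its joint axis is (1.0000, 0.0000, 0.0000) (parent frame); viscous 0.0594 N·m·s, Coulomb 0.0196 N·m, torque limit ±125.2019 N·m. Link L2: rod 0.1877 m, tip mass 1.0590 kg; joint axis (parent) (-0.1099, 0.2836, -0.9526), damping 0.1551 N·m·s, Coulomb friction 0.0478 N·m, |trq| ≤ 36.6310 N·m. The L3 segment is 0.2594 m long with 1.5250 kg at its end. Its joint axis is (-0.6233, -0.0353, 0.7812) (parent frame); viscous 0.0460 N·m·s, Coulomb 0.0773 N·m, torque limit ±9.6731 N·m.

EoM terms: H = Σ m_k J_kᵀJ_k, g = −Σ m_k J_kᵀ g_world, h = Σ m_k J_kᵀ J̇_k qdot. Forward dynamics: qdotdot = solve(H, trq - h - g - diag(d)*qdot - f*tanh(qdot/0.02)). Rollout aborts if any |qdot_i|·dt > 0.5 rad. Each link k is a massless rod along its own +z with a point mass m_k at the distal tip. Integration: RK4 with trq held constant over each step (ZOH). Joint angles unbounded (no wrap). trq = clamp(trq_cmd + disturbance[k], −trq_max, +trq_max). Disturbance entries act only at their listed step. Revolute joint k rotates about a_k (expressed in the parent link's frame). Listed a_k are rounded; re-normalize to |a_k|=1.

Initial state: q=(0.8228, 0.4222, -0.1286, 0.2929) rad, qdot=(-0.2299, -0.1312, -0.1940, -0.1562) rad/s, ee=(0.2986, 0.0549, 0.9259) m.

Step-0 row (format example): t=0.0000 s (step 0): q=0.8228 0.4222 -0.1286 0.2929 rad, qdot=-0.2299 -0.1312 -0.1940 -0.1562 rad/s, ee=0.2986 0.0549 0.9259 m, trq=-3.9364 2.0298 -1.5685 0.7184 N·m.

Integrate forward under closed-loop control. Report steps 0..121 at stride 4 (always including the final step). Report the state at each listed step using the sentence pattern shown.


t=0.0600 s (step 4): q=0.8524 0.4528 -0.2086 0.3859 rad, qdot=1.0678 1.0012 -1.9641 2.6661 rad/s, ee=0.2871 0.0614 0.9250 m, trq=-3.1873 2.2006 -0.9043 -0.0285 N·m.
t=0.1200 s (step 8): q=0.9566 0.5433 -0.3428 0.5826 rad, qdot=2.5248 2.0759 -2.4605 3.6949 rad/s, ee=0.2677 0.0728 0.9157 m, trq=-2.5939 1.6543 -0.9542 0.0001 N·m.
t=0.1800 s (step 12): q=1.1681 0.7103 -0.4965 0.7921 rad, qdot=4.5692 3.5565 -2.5129 2.8503 rad/s, ee=0.2403 0.0866 0.8920 m, trq=-4.4693 2.8944 -1.3790 0.3865 N·m.
t=0.2400 s (step 16): q=1.4788 0.9637 -0.6028 0.8950 rad, qdot=5.2509 4.6329 -0.6755 0.8863 rad/s, ee=0.2040 0.1110 0.8546 m, trq=-7.5187 6.8881 -2.0298 0.4334 N·m.
t=0.3000 s (step 20): q=1.7526 1.2377 -0.5907 0.9547 rad, qdot=3.8304 4.4143 0.6817 1.2093 rad/s, ee=0.1527 0.1548 0.8116 m, trq=-6.4057 4.3033 -1.0171 -0.4681 N·m.
t=0.3600 s (step 24): q=1.9465 1.4919 -0.5516 1.0264 rad, qdot=2.7117 4.0660 0.5072 1.0751 rad/s, ee=0.0824 0.2098 0.7601 m, trq=-4.0077 -2.6271 0.9130 -0.9197 N·m.
t=0.4200 s (step 28): q=2.0849 1.7250 -0.5356 1.0774 rad, qdot=1.9520 3.7059 0.0231 0.6072 rad/s, ee=0.0006 0.2659 0.6958 m, trq=-2.1080 -9.5879 2.6416 -1.0155 N·m.
t=0.4800 s (step 32): q=2.1855 1.9370 -0.5434 1.1037 rad, qdot=1.4395 3.3609 -0.2767 0.2603 rad/s, ee=-0.0822 0.3154 0.6183 m, trq=-0.8036 -15.2292 3.9007 -1.0003 N·m.
t=0.5400 s (step 36): q=2.2606 2.1275 -0.5673 1.1110 rad, qdot=1.0869 2.9931 -0.4907 0.0120 rad/s, ee=-0.1577 0.3541 0.5311 m, trq=0.1120 -19.4158 4.7952 -0.9356 N·m.
t=0.6000 s (step 40): q=2.3174 2.2959 -0.5992 1.1118 rad, qdot=0.8264 2.6232 -0.5585 0.0123 rad/s, ee=-0.2205 0.3805 0.4398 m, trq=0.6916 -22.2012 5.3725 -0.9166 N·m.
t=0.6600 s (step 44): q=2.3616 2.4423 -0.6332 1.1117 rad, qdot=0.6547 2.2618 -0.5552 0.0101 rad/s, ee=-0.2689 0.3959 0.3504 m, trq=1.0463 -23.8239 5.7012 -0.8862 N·m.
t=0.7200 s (step 48): q=2.3974 2.5675 -0.6652 1.1118 rad, qdot=0.5429 1.9171 -0.4978 0.0225 rad/s, ee=-0.3037 0.4027 0.2679 m, trq=1.2084 -24.5280 5.8313 -0.8568 N·m.
t=0.7800 s (step 52): q=2.4278 2.6727 -0.6932 1.1126 rad, qdot=0.4722 1.5926 -0.4241 0.0288 rad/s, ee=-0.3268 0.4037 0.1953 m, trq=1.2340 -24.5739 5.8197 -0.8251 N·m.
t=0.8400 s (step 56): q=2.4548 2.7591 -0.7166 1.1138 rad, qdot=0.4277 1.2921 -0.3553 0.0222 rad/s, ee=-0.3410 0.4017 0.1340 m, trq=1.1748 -24.1824 5.7139 -0.7909 N·m.
t=0.9000 s (step 60): q=2.4792 2.8283 -0.7360 1.1156 rad, qdot=0.3887 1.0195 -0.2917 0.0414 rad/s, ee=-0.3487 0.3983 0.0840 m, trq=1.0669 -23.5230 5.5512 -0.7692 N·m.
t=0.9600 s (step 64): q=2.5013 2.8821 -0.7518 1.1191 rad, qdot=0.3465 0.7774 -0.2392 0.0761 rad/s, ee=-0.3521 0.3949 0.0446 m, trq=0.9415 -22.7320 5.3630 -0.7592 N·m.
t=1.0200 s (step 68): q=2.5207 2.9223 -0.7649 1.1247 rad, qdot=0.2995 0.5679 -0.1980 0.1101 rad/s, ee=-0.3526 0.3921 0.0145 m, trq=0.8161 -21.9078 5.1710 -0.7566 N·m.
t=1.0800 s (step 72): q=2.5373 2.9510 -0.7757 1.1320 rad, qdot=0.2511 0.3923 -0.1660 0.1307 rad/s, ee=-0.3513 0.3902 -0.0076 m, trq=0.6987 -21.1168 4.9877 -0.7559 N·m.
t=1.1400 s (step 76): q=2.5509 2.9701 -0.7849 1.1401 rad, qdot=0.2040 0.2497 -0.1402 0.1377 rad/s, ee=-0.3492 0.3893 -0.0231 m, trq=0.5917 -20.3986 4.8207 -0.7555 N·m.
t=1.2000 s (step 80): q=2.5618 2.9816 -0.7926 1.1483 rad, qdot=0.1604 0.1376 -0.1190 0.1347 rad/s, ee=-0.3466 0.3892 -0.0333 m, trq=0.4953 -19.7738 4.6742 -0.7555 N·m.
t=1.2600 s (step 84): q=2.5703 2.9872 -0.7993 1.1561 rad, qdot=0.1214 0.0524 -0.1019 0.1259 rad/s, ee=-0.3440 0.3898 -0.0394 m, trq=0.4094 -19.2492 4.5503 -0.7563 N·m.
t=1.3200 s (step 88): q=2.5741 2.9875 -0.8046 1.1653 rad, qdot=-0.2370 -0.1166 -0.0465 0.3791 rad/s, ee=-0.3416 0.3906 -0.0419 m, trq=-2.4993 -22.6044 6.2615 -1.8048 N·m.
t=1.3800 s (step 92): q=2.5322 2.9687 -0.8069 1.1978 rad, qdot=-1.0557 -0.4869 -0.0437 0.5939 rad/s, ee=-0.3451 0.3867 -0.0319 m, trq=-1.3633 -21.4147 5.6238 -1.4755 N·m.
t=1.4400 s (step 96): q=2.4570 2.9317 -0.8100 1.2313 rad, qdot=-1.3986 -0.7285 -0.0596 0.5172 rad/s, ee=-0.3552 0.3779 -0.0101 m, trq=-0.4393 -20.6870 5.1537 -1.1605 N·m.
t=1.5000 s (step 100): q=2.3695 2.8828 -0.8143 1.2598 rad, qdot=-1.4899 -0.8920 -0.0837 0.4395 rad/s, ee=-0.3687 0.3653 0.0189 m, trq=0.3214 -20.1009 4.7885 -0.9323 N·m.
t=1.5600 s (step 104): q=2.2809 2.8258 -0.8205 1.2846 rad, qdot=-1.4544 -1.0003 -0.1272 0.3965 rad/s, ee=-0.3830 0.3499 0.0519 m, trq=0.9698 -19.5906 4.5117 -0.7876 N·m.
t=1.6200 s (step 108): q=2.1962 2.7637 -0.8299 1.3079 rad, qdot=-1.3630 -1.0657 -0.1873 0.3881 rad/s, ee=-0.3964 0.3322 0.0862 m, trq=1.5370 -19.1570 4.3133 -0.7136 N·m.
t=1.6800 s (step 112): q=2.1178 2.6987 -0.8433 1.3314 rad, qdot=-1.2522 -1.0984 -0.2582 0.4075 rad/s, ee=-0.4078 0.3132 0.1201 m, trq=2.0396 -18.8094 4.1843 -0.6975 N·m.
t=1.7400 s (step 116): q=2.0461 2.6324 -0.8611 1.3568 rad, qdot=-1.1385 -1.1080 -0.3358 0.4467 rad/s, ee=-0.4168 0.2937 0.1521 m, trq=2.4863 -18.5478 4.1149 -0.7279 N·m.
t=1.8000 s (step 120): q=1.9812 2.5660 -0.8837 1.3849 rad, qdot=-1.0276 -1.1032 -0.4175 0.4988 rad/s, ee=-0.4232 0.2744 0.1816 m, trq=2.8820 -18.3612 4.0947 -0.7954 N·m.
t=1.8150 s (step 121): q=1.9660 2.5495 -0.8901 1.3924 rad, qdot=-1.0005 -1.1006 -0.4384 0.5131 rad/s, ee=-0.4244 0.2696 0.1884 m.


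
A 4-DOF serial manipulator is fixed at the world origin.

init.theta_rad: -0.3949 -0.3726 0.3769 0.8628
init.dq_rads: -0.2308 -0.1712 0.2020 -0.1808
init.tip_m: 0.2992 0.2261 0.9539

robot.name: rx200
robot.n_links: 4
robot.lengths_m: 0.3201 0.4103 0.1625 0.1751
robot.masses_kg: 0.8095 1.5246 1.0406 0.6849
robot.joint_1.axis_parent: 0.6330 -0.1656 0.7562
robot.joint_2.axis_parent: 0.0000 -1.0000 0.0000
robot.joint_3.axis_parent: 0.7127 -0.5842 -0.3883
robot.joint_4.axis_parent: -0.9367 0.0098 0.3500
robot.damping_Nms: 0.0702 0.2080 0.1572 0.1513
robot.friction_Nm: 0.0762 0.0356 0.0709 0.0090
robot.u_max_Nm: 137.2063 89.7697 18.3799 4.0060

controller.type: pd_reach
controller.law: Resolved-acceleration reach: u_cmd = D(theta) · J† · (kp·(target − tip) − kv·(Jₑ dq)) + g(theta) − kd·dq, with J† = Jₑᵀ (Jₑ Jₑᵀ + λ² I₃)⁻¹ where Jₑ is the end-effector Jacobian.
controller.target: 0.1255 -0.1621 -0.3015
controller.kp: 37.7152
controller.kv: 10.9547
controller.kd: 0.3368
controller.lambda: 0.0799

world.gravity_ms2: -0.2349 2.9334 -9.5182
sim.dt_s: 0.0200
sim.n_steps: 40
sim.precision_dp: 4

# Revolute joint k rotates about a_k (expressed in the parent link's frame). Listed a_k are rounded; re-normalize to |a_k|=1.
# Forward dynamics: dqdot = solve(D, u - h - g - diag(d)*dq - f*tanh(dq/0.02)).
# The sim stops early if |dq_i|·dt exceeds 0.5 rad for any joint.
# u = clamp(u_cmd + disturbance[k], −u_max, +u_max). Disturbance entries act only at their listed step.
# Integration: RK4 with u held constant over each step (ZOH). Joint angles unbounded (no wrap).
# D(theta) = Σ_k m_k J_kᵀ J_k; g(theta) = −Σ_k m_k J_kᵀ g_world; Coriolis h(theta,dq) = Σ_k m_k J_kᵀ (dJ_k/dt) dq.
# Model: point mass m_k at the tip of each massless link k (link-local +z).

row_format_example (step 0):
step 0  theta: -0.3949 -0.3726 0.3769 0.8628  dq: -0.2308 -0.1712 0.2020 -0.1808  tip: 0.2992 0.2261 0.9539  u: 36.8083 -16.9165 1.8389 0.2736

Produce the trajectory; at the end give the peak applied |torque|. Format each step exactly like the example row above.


step 1  theta: -0.3817 -0.3846 0.3764 0.9115  dq: 1.5643 -1.0112 -0.3885 4.7384  tip: 0.3023 0.2240 0.9483  u: 32.2496 -13.3445 1.8880 -1.3028
step 2  theta: -0.3345 -0.4098 0.3484 1.0104  dq: 3.1999 -1.5195 -2.5138 5.0052  tip: 0.3058 0.2154 0.9371  u: 25.4259 -11.6817 1.6854 -0.8156
step 3  theta: -0.2561 -0.4455 0.2828 1.1105  dq: 4.7092 -2.0577 -4.1398 4.8291  tip: 0.3080 0.1996 0.9236  u: 16.4558 -13.1509 0.8483 -0.2957
step 4  theta: -0.1491 -0.4929 0.1927 1.2049  dq: 6.0657 -2.6943 -4.9418 4.4829  tip: 0.3072 0.1774 0.9080  u: 6.9501 -16.1546 -0.3437 0.0348
step 5  theta: -0.0166 -0.5540 0.0955 1.2924  dq: 7.2754 -3.4288 -4.8009 4.2045  tip: 0.3031 0.1497 0.8905  u: -1.2298 -19.0864 -1.5814 0.0804
step 6  theta: 0.1396 -0.6304 0.0081 1.3748  dq: 8.4515 -4.2196 -3.9134 4.0099  tip: 0.2973 0.1173 0.8710  u: -7.0868 -21.1180 -2.6535 -0.0739
step 7  theta: 0.3208 -0.7228 -0.0561 1.4532  dq: 9.7712 -5.0464 -2.3897 3.8588  tip: 0.2919 0.0814 0.8494  u: -10.5032 -22.1443 -3.5512 -0.2989
step 8  theta: 0.5316 -0.8322 -0.0826 1.5290  dq: 11.3932 -5.9182 -0.0017 3.8348  tip: 0.2890 0.0442 0.8251  u: -11.7651 -22.3141 -4.4301 -0.5262
step 9  theta: 0.7786 -0.9595 -0.0502 1.6061  dq: 13.2685 -6.8162 3.6737 4.1374  tip: 0.2894 0.0088 0.7976  u: -11.1217 -21.3239 -5.4253 -0.7429
step 10  theta: 1.0588 -1.1035 0.0709 1.6957  dq: 14.3655 -7.5177 8.7187 5.1437  tip: 0.2916 -0.0190 0.7666  u: -8.4137 -15.7227 -6.1894 -1.0238
step 11  theta: 1.3349 -1.2540 0.2808 1.8049  dq: 12.5622 -7.3788 11.6044 5.8435  tip: 0.2896 -0.0312 0.7331  u: -4.1556 0.8546 -4.5929 -1.0814
step 12  theta: 1.5439 -1.3899 0.4930 1.9176  dq: 8.1660 -6.1577 8.6584 5.3203  tip: 0.2766 -0.0256 0.7012  u: -1.6099 19.0340 -0.7673 -0.7181
step 13  theta: 1.6665 -1.4985 0.6241 2.0193  dq: 4.3203 -4.7388 4.2094 4.7765  tip: 0.2554 -0.0103 0.6733  u: -0.9572 25.1227 1.4809 -0.3287
step 14  theta: 1.7278 -1.5824 0.6802 2.1125  dq: 1.9823 -3.6970 1.4614 4.5006  tip: 0.2336 0.0065 0.6484  u: -0.3883 22.9222 1.7960 -0.0195
step 15  theta: 1.7538 -1.6497 0.6954 2.2010  dq: 0.7060 -3.0571 0.1319 4.3295  tip: 0.2154 0.0218 0.6249  u: 0.5187 18.3655 1.3328 0.1955
step 16  theta: 1.7613 -1.7075 0.6927 2.2864  dq: 0.0816 -2.7383 -0.3356 4.1970  tip: 0.2011 0.0355 0.6021  u: 1.6291 14.1255 0.6944 0.3167
step 17  theta: 1.7603 -1.7611 0.6836 2.3691  dq: -0.1643 -2.6244 -0.5478 4.0665  tip: 0.1899 0.0479 0.5796  u: 2.7459 10.9063 0.1798 0.3707
step 18  theta: 1.7568 -1.8137 0.6711 2.4492  dq: -0.1963 -2.6408 -0.7088 3.9453  tip: 0.1807 0.0592 0.5570  u: 3.8459 8.6728 -0.1734 0.3775
step 19  theta: 1.7539 -1.8676 0.6555 2.5269  dq: -0.0928 -2.7434 -0.8553 3.8295  tip: 0.1725 0.0698 0.5343  u: 4.9295 7.2780 -0.3914 0.3550
step 20  theta: 1.7540 -1.9240 0.6371 2.6023  dq: 0.0906 -2.8970 -1.0080 3.7181  tip: 0.1648 0.0798 0.5112  u: 6.0156 6.5735 -0.4993 0.3132
step 21  theta: 1.7584 -1.9838 0.6156 2.6755  dq: 0.3328 -3.0788 -1.1536 3.6100  tip: 0.1569 0.0893 0.4877  u: 7.0764 6.4540 -0.5190 0.2580
step 22  theta: 1.7680 -2.0473 0.5915 2.7466  dq: 0.6228 -3.2702 -1.2808 3.5082  tip: 0.1486 0.0982 0.4636  u: 8.0516 6.8380 -0.4626 0.1914
step 23  theta: 1.7838 -2.1146 0.5650 2.8158  dq: 0.9478 -3.4540 -1.3882 3.4147  tip: 0.1396 0.1067 0.4392  u: 8.8715 7.6467 -0.3344 0.1147
step 24  theta: 1.8064 -2.1854 0.5366 2.8831  dq: 1.3001 -3.6162 -1.4677 3.3302  tip: 0.1294 0.1146 0.4143  u: 9.4246 8.8114 -0.1324 0.0293
step 25  theta: 1.8361 -2.2590 0.5071 2.9488  dq: 1.6730 -3.7457 -1.5063 3.2511  tip: 0.1181 0.1217 0.3892  u: 9.5479 10.2603 0.1529 -0.0614
step 26  theta: 1.8734 -2.3348 0.4773 3.0127  dq: 2.0548 -3.8331 -1.4872 3.1660  tip: 0.1054 0.1280 0.3640  u: 9.0320 11.8929 0.5365 -0.1499
step 27  theta: 1.9181 -2.4119 0.4486 3.0747  dq: 2.4218 -3.8713 -1.3918 3.0504  tip: 0.0913 0.1333 0.3388  u: 7.6743 13.5442 1.0283 -0.2218
step 28  theta: 1.9695 -2.4892 0.4228 3.1336  dq: 2.7304 -3.8568 -1.2056 2.8638  tip: 0.0758 0.1373 0.3139  u: 5.4288 14.9616 1.6078 -0.2570
step 29  theta: 2.0258 -2.5657 0.4016 3.1876  dq: 2.9190 -3.7930 -0.9274 2.5598  tip: 0.0592 0.1399 0.2894  u: 2.6159 15.8609 2.1956 -0.2368
step 30  theta: 2.0842 -2.6405 0.3867 3.2342  dq: 2.9276 -3.6924 -0.5778 2.1164  tip: 0.0419 0.1409 0.2655  u: -0.0658 16.0970 2.6666 -0.1585
step 31  theta: 2.1408 -2.7132 0.3791 3.2709  dq: 2.7339 -3.5750 -0.1943 1.5713  tip: 0.0245 0.1401 0.2419  u: -1.9268 15.7909 2.9233 -0.0447
step 32  theta: 2.1918 -2.7835 0.3787 3.2966  dq: 2.3584 -3.4519 0.1132 0.9872  tip: 0.0079 0.1378 0.2185  u: -2.7137 15.2221 2.9875 0.0759
step 33  theta: 2.2342 -2.8514 0.3835 3.3113  dq: 1.8735 -3.3388 0.3533 0.4922  tip: -0.0073 0.1343 0.1951  u: -2.6319 14.6348 2.9078 0.1580
step 34  theta: 2.2667 -2.9173 0.3931 3.3179  dq: 1.3591 -3.2489 0.6006 0.1619  tip: -0.0206 0.1300 0.1715  u: -2.0752 14.1278 2.7251 0.1855
step 35  theta: 2.2889 -2.9815 0.4070 3.3191  dq: 0.8489 -3.1720 0.7911 -0.0423  tip: -0.0316 0.1251 0.1476  u: -1.3752 13.6909 2.5235 0.1809
step 36  theta: 2.3012 -3.0443 0.4242 3.3174  dq: 0.3680 -3.1029 0.9214 -0.1253  tip: -0.0403 0.1199 0.1234  u: -0.7298 13.2770 2.3380 0.1479
step 37  theta: 2.3043 -3.1057 0.4434 3.3148  dq: -0.0710 -3.0374 0.9949 -0.1319  tip: -0.0468 0.1144 0.0992  u: -0.2517 12.8440 2.1841 0.1070
step 38  theta: 2.2993 -3.1659 0.4638 3.3129  dq: -0.4313 -2.9784 1.0439 -0.0498  tip: -0.0513 0.1086 0.0751  u: 0.0235 12.3592 2.0513 0.0530
step 39  theta: 2.2875 -3.2249 0.4846 3.3128  dq: -0.7456 -2.9182 1.0399 0.0435  tip: -0.0540 0.1023 0.0514  u: 0.1172 11.8142 1.9508 0.0119
step 40  theta: 2.2700 -3.2827 0.5051 3.3148  dq: -0.9950 -2.8608 1.0127 0.1672  tip: -0.0552 0.0954 0.0281
max |u| (N·m): 36.8083


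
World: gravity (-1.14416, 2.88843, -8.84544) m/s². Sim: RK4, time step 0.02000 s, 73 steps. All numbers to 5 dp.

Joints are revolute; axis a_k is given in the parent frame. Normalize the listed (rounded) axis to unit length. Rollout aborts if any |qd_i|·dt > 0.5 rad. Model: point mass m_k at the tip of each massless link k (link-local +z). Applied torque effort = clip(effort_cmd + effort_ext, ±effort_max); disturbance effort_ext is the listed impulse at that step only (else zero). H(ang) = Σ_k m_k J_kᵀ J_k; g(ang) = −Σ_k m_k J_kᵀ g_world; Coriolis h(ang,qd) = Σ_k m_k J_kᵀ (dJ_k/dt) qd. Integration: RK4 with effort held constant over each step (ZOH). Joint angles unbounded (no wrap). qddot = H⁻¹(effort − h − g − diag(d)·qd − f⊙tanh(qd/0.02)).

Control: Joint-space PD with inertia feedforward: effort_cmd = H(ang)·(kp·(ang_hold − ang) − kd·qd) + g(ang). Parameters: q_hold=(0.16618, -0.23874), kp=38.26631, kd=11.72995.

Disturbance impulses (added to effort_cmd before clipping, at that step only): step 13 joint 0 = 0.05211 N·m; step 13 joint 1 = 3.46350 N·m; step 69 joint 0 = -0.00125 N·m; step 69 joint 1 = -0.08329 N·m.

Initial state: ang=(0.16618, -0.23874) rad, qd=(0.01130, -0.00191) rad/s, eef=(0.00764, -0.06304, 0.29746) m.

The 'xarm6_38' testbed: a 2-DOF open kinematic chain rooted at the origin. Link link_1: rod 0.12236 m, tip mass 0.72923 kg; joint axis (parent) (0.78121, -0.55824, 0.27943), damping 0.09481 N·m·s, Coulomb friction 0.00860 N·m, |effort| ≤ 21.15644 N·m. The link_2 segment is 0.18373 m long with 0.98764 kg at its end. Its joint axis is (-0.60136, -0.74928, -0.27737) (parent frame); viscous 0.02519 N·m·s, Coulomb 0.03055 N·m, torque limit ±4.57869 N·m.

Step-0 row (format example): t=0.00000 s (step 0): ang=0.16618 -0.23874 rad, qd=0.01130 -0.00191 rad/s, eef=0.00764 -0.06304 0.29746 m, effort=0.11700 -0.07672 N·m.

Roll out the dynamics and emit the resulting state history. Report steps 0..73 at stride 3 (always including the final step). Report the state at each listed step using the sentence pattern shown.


t=0.06000 s (step 3): ang=0.16657 -0.23877 rad, qd=0.00312 -0.00000 rad/s, eef=0.00758 -0.06314 0.29744 m, effort=0.12282 -0.07730 N·m.
t=0.12000 s (step 6): ang=0.16666 -0.23876 rad, qd=0.00026 0.00002 rad/s, eef=0.00757 -0.06316 0.29744 m, effort=0.12519 -0.07729 N·m.
t=0.18000 s (step 9): ang=0.16665 -0.23876 rad, qd=-0.00066 0.00001 rad/s, eef=0.00757 -0.06315 0.29744 m, effort=0.12621 -0.07729 N·m.
t=0.24000 s (step 12): ang=0.16660 -0.23876 rad, qd=-0.00088 0.00001 rad/s, eef=0.00758 -0.06314 0.29744 m, effort=0.12673 -0.07729 N·m.
t=0.30000 s (step 15): ang=0.16682 -0.17777 rad, qd=0.01339 1.65429 rad/s, eef=-0.00152 -0.05777 0.29950 m, effort=0.12008 -0.84259 N·m.
t=0.36000 s (step 18): ang=0.16751 -0.11597 rad, qd=0.00680 0.51914 rad/s, eef=-0.01074 -0.05214 0.30096 m, effort=0.13036 -0.60246 N·m.
t=0.42000 s (step 21): ang=0.16767 -0.10377 rad, qd=-0.00046 -0.04129 rad/s, eef=-0.01256 -0.05100 0.30118 m, effort=0.13114 -0.43363 N·m.
t=0.48000 s (step 24): ang=0.16760 -0.11193 rad, qd=-0.00157 -0.20810 rad/s, eef=-0.01135 -0.05177 0.30104 m, effort=0.12888 -0.35112 N·m.
t=0.54000 s (step 27): ang=0.16750 -0.12634 rad, qd=-0.00161 -0.26144 rad/s, eef=-0.00922 -0.05313 0.30075 m, effort=0.12699 -0.29238 N·m.
t=0.60000 s (step 30): ang=0.16741 -0.14206 rad, qd=-0.00153 -0.25783 rad/s, eef=-0.00689 -0.05460 0.30041 m, effort=0.12597 -0.25056 N·m.
t=0.66000 s (step 33): ang=0.16732 -0.15670 rad, qd=-0.00153 -0.22880 rad/s, eef=-0.00471 -0.05594 0.30005 m, effort=0.12562 -0.22083 N·m.
t=0.72000 s (step 36): ang=0.16722 -0.16930 rad, qd=-0.00159 -0.19134 rad/s, eef=-0.00284 -0.05709 0.29972 m, effort=0.12566 -0.19971 N·m.
t=0.78000 s (step 39): ang=0.16713 -0.17963 rad, qd=-0.00163 -0.15404 rad/s, eef=-0.00129 -0.05801 0.29943 m, effort=0.12589 -0.18475 N·m.
t=0.84000 s (step 42): ang=0.16703 -0.18783 rad, qd=-0.00163 -0.12077 rad/s, eef=-0.00006 -0.05873 0.29918 m, effort=0.12619 -0.17416 N·m.
t=0.90000 s (step 45): ang=0.16693 -0.19421 rad, qd=-0.00157 -0.09286 rad/s, eef=0.00090 -0.05929 0.29899 m, effort=0.12649 -0.16668 N·m.
t=0.96000 s (step 48): ang=0.16684 -0.19907 rad, qd=-0.00147 -0.07038 rad/s, eef=0.00164 -0.05970 0.29884 m, effort=0.12679 -0.16139 N·m.
t=1.02000 s (step 51): ang=0.16676 -0.20274 rad, qd=-0.00135 -0.05293 rad/s, eef=0.00220 -0.06001 0.29872 m, effort=0.12705 -0.15757 N·m.
t=1.08000 s (step 54): ang=0.16668 -0.20551 rad, qd=-0.00122 -0.04018 rad/s, eef=0.00262 -0.06024 0.29863 m, effort=0.12729 -0.15455 N·m.
t=1.14000 s (step 57): ang=0.16661 -0.20764 rad, qd=-0.00109 -0.03183 rad/s, eef=0.00295 -0.06041 0.29856 m, effort=0.12751 -0.15167 N·m.
t=1.20000 s (step 60): ang=0.16655 -0.20939 rad, qd=-0.00096 -0.02687 rad/s, eef=0.00322 -0.06056 0.29851 m, effort=0.12769 -0.14865 N·m.
t=1.26000 s (step 63): ang=0.16649 -0.21090 rad, qd=-0.00084 -0.02383 rad/s, eef=0.00345 -0.06068 0.29846 m, effort=0.12785 -0.14558 N·m.
t=1.32000 s (step 66): ang=0.16645 -0.21226 rad, qd=-0.00073 -0.02169 rad/s, eef=0.00366 -0.06079 0.29841 m, effort=0.12799 -0.14260 N·m.
t=1.38000 s (step 69): ang=0.16641 -0.21351 rad, qd=-0.00064 -0.02001 rad/s, eef=0.00385 -0.06089 0.29837 m, effort=0.12685 -0.22307 N·m.
t=1.44000 s (step 72): ang=0.16636 -0.21651 rad, qd=-0.00064 -0.03774 rad/s, eef=0.00430 -0.06114 0.29827 m, effort=0.12832 -0.12508 N·m.
t=1.46000 s (step 73): ang=0.16635 -0.21716 rad, qd=-0.00059 -0.02742 rad/s, eef=0.00440 -0.06120 0.29825 m.


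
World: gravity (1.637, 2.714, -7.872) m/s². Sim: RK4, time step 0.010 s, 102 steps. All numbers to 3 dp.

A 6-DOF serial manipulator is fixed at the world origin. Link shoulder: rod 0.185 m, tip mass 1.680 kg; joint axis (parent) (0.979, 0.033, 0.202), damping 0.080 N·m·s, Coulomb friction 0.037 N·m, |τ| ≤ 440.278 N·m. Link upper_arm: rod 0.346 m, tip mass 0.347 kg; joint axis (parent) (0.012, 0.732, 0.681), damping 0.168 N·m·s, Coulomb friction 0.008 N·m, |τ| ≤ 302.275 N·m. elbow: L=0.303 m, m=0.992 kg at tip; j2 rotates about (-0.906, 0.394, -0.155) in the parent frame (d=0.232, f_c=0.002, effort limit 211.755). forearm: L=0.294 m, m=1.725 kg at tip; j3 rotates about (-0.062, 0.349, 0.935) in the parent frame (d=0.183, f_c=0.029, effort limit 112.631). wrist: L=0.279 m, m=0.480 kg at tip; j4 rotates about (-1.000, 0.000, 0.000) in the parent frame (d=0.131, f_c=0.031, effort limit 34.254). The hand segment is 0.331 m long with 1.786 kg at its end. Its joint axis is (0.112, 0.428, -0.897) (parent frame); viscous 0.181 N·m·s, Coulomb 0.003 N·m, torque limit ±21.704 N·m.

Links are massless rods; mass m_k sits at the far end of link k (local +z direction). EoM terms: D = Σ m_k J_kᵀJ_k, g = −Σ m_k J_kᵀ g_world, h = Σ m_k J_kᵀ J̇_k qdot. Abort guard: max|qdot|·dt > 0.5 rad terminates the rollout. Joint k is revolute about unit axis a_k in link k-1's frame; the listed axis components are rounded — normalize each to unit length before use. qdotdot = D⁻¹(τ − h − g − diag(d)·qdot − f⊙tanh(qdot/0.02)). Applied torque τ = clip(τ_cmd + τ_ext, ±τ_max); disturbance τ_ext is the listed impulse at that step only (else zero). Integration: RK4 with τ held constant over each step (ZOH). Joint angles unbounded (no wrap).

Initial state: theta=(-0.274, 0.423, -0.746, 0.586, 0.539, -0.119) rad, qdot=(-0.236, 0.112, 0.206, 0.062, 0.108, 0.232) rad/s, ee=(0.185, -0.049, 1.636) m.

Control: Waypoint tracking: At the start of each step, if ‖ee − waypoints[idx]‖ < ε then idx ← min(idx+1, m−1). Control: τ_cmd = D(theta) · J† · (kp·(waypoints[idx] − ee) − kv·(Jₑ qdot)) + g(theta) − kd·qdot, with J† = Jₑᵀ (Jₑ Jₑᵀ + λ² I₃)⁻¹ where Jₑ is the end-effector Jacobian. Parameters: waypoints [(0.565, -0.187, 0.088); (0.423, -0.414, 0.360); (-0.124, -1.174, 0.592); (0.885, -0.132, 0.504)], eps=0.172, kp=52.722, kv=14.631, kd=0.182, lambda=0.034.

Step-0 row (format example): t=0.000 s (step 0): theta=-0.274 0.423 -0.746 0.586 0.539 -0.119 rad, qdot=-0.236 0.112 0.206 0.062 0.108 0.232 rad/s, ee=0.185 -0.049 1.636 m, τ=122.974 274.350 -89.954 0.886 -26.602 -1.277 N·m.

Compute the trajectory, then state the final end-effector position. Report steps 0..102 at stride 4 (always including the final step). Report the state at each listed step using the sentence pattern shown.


t=0.040 s (step 4): theta=-0.344 0.526 -0.889 0.595 0.706 -0.158 rad, qdot=-2.476 4.308 -5.697 0.920 6.970 -1.987 rad/s, ee=0.205 -0.035 1.580 m, τ=73.983 109.438 -55.350 0.205 -11.268 -1.575 N·m.
t=0.080 s (step 8): theta=-0.429 0.727 -1.109 0.668 1.023 -0.236 rad, qdot=-1.534 5.466 -4.767 2.435 8.419 -1.769 rad/s, ee=0.246 -0.038 1.447 m, τ=38.373 9.143 -26.080 2.538 -3.395 -1.799 N·m.
t=0.120 s (step 12): theta=-0.455 0.950 -1.250 0.768 1.358 -0.291 rad, qdot=0.319 5.580 -2.246 2.288 8.243 -1.033 rad/s, ee=0.296 -0.050 1.280 m, τ=15.871 -40.127 -5.838 3.930 -2.893 -1.214 N·m.
t=0.160 s (step 16): theta=-0.399 1.164 -1.294 0.831 1.677 -0.317 rad, qdot=2.556 5.068 -0.062 0.589 7.647 -0.346 rad/s, ee=0.347 -0.067 1.109 m, τ=3.636 -61.570 4.293 3.171 -5.002 -0.517 N·m.
t=0.200 s (step 20): theta=-0.248 1.353 -1.271 0.802 1.965 -0.318 rad, qdot=5.012 4.373 0.980 -2.115 6.717 0.232 rad/s, ee=0.392 -0.085 0.949 m, τ=-2.147 -64.608 9.657 1.300 -6.706 0.075 N·m.
t=0.240 s (step 24): theta=-0.001 1.517 -1.236 0.661 2.209 -0.300 rad, qdot=7.208 3.835 0.511 -4.794 5.411 0.695 rad/s, ee=0.428 -0.104 0.811 m, τ=-5.144 -51.357 14.043 -0.551 -6.850 0.551 N·m.
t=0.280 s (step 28): theta=0.311 1.659 -1.248 0.441 2.396 -0.264 rad, qdot=8.048 3.246 -1.255 -5.826 3.908 1.124 rad/s, ee=0.452 -0.123 0.699 m, τ=-7.318 -26.235 16.143 -1.793 -5.680 0.910 N·m.
t=0.320 s (step 32): theta=0.619 1.773 -1.337 0.226 2.524 -0.216 rad, qdot=7.117 2.411 -3.105 -4.654 2.579 1.270 rad/s, ee=0.466 -0.143 0.610 m, τ=-8.185 -5.041 14.096 -2.556 -4.129 1.211 N·m.
t=0.360 s (step 36): theta=0.873 1.853 -1.486 0.076 2.606 -0.170 rad, qdot=5.599 1.651 -4.206 -2.829 1.575 0.999 rad/s, ee=0.477 -0.162 0.536 m, τ=-8.158 3.009 12.989 -3.058 -2.462 1.464 N·m.
t=0.400 s (step 40): theta=1.070 1.908 -1.664 -0.007 2.654 -0.137 rad, qdot=4.317 1.128 -4.585 -1.384 0.820 0.612 rad/s, ee=0.488 -0.178 0.469 m, τ=-7.896 5.278 15.726 -3.180 -0.356 1.609 N·m.
t=0.440 s (step 44): theta=1.224 1.947 -1.845 -0.042 2.675 -0.120 rad, qdot=3.408 0.834 -4.396 -0.441 0.251 0.279 rad/s, ee=0.500 -0.188 0.408 m, τ=-7.427 6.164 19.560 -3.049 2.175 1.647 N·m.
t=0.480 s (step 48): theta=1.347 1.977 -2.010 -0.047 2.676 -0.114 rad, qdot=2.795 0.715 -3.811 0.124 -0.151 -0.013 rad/s, ee=0.511 -0.193 0.351 m, τ=-6.933 6.424 21.922 -2.877 4.675 1.626 N·m.
t=0.520 s (step 52): theta=1.450 2.005 -2.147 -0.034 2.665 -0.117 rad, qdot=2.379 0.696 -3.024 0.498 -0.392 -0.140 rad/s, ee=0.521 -0.193 0.300 m, τ=-6.418 6.631 21.949 -2.766 6.667 1.572 N·m.
t=0.560 s (step 56): theta=1.539 2.033 -2.251 -0.009 2.646 -0.125 rad, qdot=2.084 0.721 -2.204 0.736 -0.503 -0.221 rad/s, ee=0.528 -0.191 0.255 m, τ=-8.697 -0.784 67.581 -0.106 22.231 1.262 N·m.
t=0.600 s (step 60): theta=1.612 2.055 -2.290 0.021 2.640 -0.135 rad, qdot=1.599 0.380 0.084 0.709 0.166 -0.259 rad/s, ee=0.529 -0.196 0.229 m, τ=-7.137 5.110 38.983 -1.982 15.545 1.625 N·m.
t=0.640 s (step 64): theta=1.669 2.066 -2.258 0.045 2.656 -0.142 rad, qdot=1.263 0.171 1.361 0.464 0.559 -0.129 rad/s, ee=0.522 -0.213 0.223 m, τ=-5.914 7.479 24.203 -2.768 9.742 1.772 N·m.
t=0.680 s (step 68): theta=1.714 2.070 -2.188 0.058 2.681 -0.144 rad, qdot=1.003 0.052 2.114 0.165 0.677 0.014 rad/s, ee=0.511 -0.234 0.228 m, τ=-4.954 8.824 16.435 -2.959 5.716 1.792 N·m.
t=0.720 s (step 72): theta=1.749 2.071 -2.094 0.060 2.707 -0.140 rad, qdot=0.771 0.001 2.548 -0.037 0.608 0.190 rad/s, ee=0.498 -0.256 0.239 m, τ=-4.273 10.114 11.928 -2.939 3.131 1.759 N·m.
t=0.760 s (step 76): theta=1.776 2.071 -1.987 0.056 2.728 -0.131 rad, qdot=0.542 -0.001 2.754 -0.127 0.439 0.252 rad/s, ee=0.486 -0.276 0.251 m, τ=-3.926 11.563 8.952 -2.902 1.524 1.740 N·m.
t=0.800 s (step 80): theta=1.793 2.069 -1.867 0.051 2.744 -0.120 rad, qdot=0.258 -0.417 4.620 -0.031 0.695 0.561 rad/s, ee=0.474 -0.298 0.264 m, τ=8.020 -25.225 144.549 7.054 22.480 0.475 N·m.
t=0.840 s (step 84): theta=1.785 2.027 -1.556 0.060 2.780 -0.087 rad, qdot=-0.968 -1.615 10.680 0.888 0.672 1.119 rad/s, ee=0.437 -0.348 0.285 m, τ=9.526 -9.268 109.824 2.186 -1.112 2.089 N·m.
t=0.880 s (step 88): theta=1.666 1.915 -1.036 0.168 2.767 -0.069 rad, qdot=-5.913 -4.917 14.762 5.327 -1.587 -1.040 rad/s, ee=0.384 -0.417 0.311 m, τ=4.622 -17.145 55.003 -3.615 -11.855 3.032 N·m.
t=0.920 s (step 92): theta=1.277 1.531 -0.532 0.539 2.679 -0.250 rad, qdot=-11.370 -13.459 7.111 11.903 -1.834 -7.895 rad/s, ee=0.311 -0.511 0.344 m, τ=-42.685 75.645 8.839 -1.784 -3.167 2.274 N·m.
t=0.960 s (step 96): theta=0.991 1.083 -0.393 0.902 2.606 -0.514 rad, qdot=-3.354 -8.533 2.716 6.372 -2.208 -4.329 rad/s, ee=0.199 -0.628 0.379 m, τ=-71.040 103.864 32.868 3.125 6.246 0.369 N·m.
t=1.000 s (step 100): theta=0.925 0.802 -0.251 1.120 2.515 -0.644 rad, qdot=-0.639 -6.008 4.139 5.328 -2.187 -2.335 rad/s, ee=0.094 -0.732 0.412 m, τ=-64.700 74.562 33.214 3.318 7.014 -0.154 N·m.
t=1.020 s (step 102): theta=0.915 0.687 -0.168 1.232 2.474 -0.687 rad, qdot=-0.478 -5.502 4.022 6.019 -1.858 -1.839 rad/s, ee=0.051 -0.777 0.428 m.
final ee position (m): 0.051 -0.777 0.428
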